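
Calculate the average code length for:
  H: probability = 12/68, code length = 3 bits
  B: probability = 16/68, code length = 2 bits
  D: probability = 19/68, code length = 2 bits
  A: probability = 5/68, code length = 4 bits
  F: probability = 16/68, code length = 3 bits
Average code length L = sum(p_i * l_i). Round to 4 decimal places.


Weighted contributions p_i * l_i:
  H: (12/68) * 3 = 36/68
  B: (16/68) * 2 = 32/68
  D: (19/68) * 2 = 38/68
  A: (5/68) * 4 = 20/68
  F: (16/68) * 3 = 48/68
Sum = (36 + 32 + 38 + 20 + 48)/68 = 174/68

L = 174/68 = 2.5588 bits/symbol


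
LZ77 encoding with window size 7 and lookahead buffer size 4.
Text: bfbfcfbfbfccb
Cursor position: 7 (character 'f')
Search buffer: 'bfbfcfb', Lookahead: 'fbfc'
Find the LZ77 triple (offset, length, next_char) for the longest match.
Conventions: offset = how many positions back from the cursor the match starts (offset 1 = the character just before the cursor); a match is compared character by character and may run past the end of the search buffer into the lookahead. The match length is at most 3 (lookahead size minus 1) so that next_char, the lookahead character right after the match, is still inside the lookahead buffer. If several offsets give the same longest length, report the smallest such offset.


Try each offset into the search buffer:
  offset=1 (pos 6, char 'b'): match length 0
  offset=2 (pos 5, char 'f'): match length 3
  offset=3 (pos 4, char 'c'): match length 0
  offset=4 (pos 3, char 'f'): match length 1
  offset=5 (pos 2, char 'b'): match length 0
  offset=6 (pos 1, char 'f'): match length 3
  offset=7 (pos 0, char 'b'): match length 0
Longest match has length 3, found at offsets 2, 6; take the smallest, offset 2.
next_char = character at position 7 + 3 = 10 -> 'c'

Best match: offset=2, length=3 (matching 'fbf' starting at position 5)
LZ77 triple: (2, 3, 'c')


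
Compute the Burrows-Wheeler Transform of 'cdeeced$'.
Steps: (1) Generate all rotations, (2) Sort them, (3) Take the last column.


Rotations (sorted):
  0: $cdeeced -> last char: d
  1: cdeeced$ -> last char: $
  2: ced$cdee -> last char: e
  3: d$cdeece -> last char: e
  4: deeced$c -> last char: c
  5: eced$cde -> last char: e
  6: ed$cdeec -> last char: c
  7: eeced$cd -> last char: d


BWT = d$eececd


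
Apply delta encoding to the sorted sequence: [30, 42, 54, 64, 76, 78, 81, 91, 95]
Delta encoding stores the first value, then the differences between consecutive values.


First value: 30
Deltas:
  42 - 30 = 12
  54 - 42 = 12
  64 - 54 = 10
  76 - 64 = 12
  78 - 76 = 2
  81 - 78 = 3
  91 - 81 = 10
  95 - 91 = 4


Delta encoded: [30, 12, 12, 10, 12, 2, 3, 10, 4]


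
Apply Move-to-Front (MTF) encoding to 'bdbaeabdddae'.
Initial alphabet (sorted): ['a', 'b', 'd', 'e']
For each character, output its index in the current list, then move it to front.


MTF encoding:
'b': index 1 in ['a', 'b', 'd', 'e'] -> ['b', 'a', 'd', 'e']
'd': index 2 in ['b', 'a', 'd', 'e'] -> ['d', 'b', 'a', 'e']
'b': index 1 in ['d', 'b', 'a', 'e'] -> ['b', 'd', 'a', 'e']
'a': index 2 in ['b', 'd', 'a', 'e'] -> ['a', 'b', 'd', 'e']
'e': index 3 in ['a', 'b', 'd', 'e'] -> ['e', 'a', 'b', 'd']
'a': index 1 in ['e', 'a', 'b', 'd'] -> ['a', 'e', 'b', 'd']
'b': index 2 in ['a', 'e', 'b', 'd'] -> ['b', 'a', 'e', 'd']
'd': index 3 in ['b', 'a', 'e', 'd'] -> ['d', 'b', 'a', 'e']
'd': index 0 in ['d', 'b', 'a', 'e'] -> ['d', 'b', 'a', 'e']
'd': index 0 in ['d', 'b', 'a', 'e'] -> ['d', 'b', 'a', 'e']
'a': index 2 in ['d', 'b', 'a', 'e'] -> ['a', 'd', 'b', 'e']
'e': index 3 in ['a', 'd', 'b', 'e'] -> ['e', 'a', 'd', 'b']


Output: [1, 2, 1, 2, 3, 1, 2, 3, 0, 0, 2, 3]


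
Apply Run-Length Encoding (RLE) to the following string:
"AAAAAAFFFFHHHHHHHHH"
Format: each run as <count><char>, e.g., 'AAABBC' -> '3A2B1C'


Scanning runs left to right:
  i=0: run of 'A' x 6 -> '6A'
  i=6: run of 'F' x 4 -> '4F'
  i=10: run of 'H' x 9 -> '9H'

RLE = 6A4F9H


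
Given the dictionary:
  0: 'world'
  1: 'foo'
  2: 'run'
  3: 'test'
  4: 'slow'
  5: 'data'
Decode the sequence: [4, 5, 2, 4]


Look up each index in the dictionary:
  4 -> 'slow'
  5 -> 'data'
  2 -> 'run'
  4 -> 'slow'

Decoded: "slow data run slow"


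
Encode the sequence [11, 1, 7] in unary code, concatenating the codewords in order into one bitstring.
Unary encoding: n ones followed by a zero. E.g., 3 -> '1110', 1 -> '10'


Encode each number as n ones followed by a terminating 0:
  11 -> 111111111110 (12 bits)
  1 -> 10 (2 bits)
  7 -> 11111110 (8 bits)
Total length = 12 + 2 + 8 = 22 bits.

Unary([11, 1, 7]) = 1111111111101011111110 (22 bits)


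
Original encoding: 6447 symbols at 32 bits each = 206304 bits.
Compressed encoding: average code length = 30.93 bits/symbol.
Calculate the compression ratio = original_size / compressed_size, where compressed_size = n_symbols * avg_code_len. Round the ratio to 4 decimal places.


original_size = n_symbols * orig_bits = 6447 * 32 = 206304 bits
compressed_size = n_symbols * avg_code_len = 6447 * 30.93 = 199405.71 bits
ratio = original_size / compressed_size = 206304 / 199405.71 = 1.0346

Compression ratio = 1.0346


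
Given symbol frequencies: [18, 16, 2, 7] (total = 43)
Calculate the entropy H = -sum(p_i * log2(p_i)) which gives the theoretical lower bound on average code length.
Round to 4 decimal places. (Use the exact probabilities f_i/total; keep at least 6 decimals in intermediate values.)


Per-symbol terms -p_i * log2(p_i) with p_i = f_i/43:
  p = 18/43 = 0.418605: log2(p) = -1.256340, -p*log2(p) = 0.525910
  p = 16/43 = 0.372093: log2(p) = -1.426265, -p*log2(p) = 0.530703
  p = 2/43 = 0.046512: log2(p) = -4.426265, -p*log2(p) = 0.205873
  p = 7/43 = 0.162791: log2(p) = -2.618910, -p*log2(p) = 0.426334
H = 0.525910 + 0.530703 + 0.205873 + 0.426334 = 1.688820

H = 1.6888 bits/symbol


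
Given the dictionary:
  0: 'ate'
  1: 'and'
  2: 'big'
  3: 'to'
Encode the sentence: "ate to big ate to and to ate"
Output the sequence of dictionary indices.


Look up each word in the dictionary:
  'ate' -> 0
  'to' -> 3
  'big' -> 2
  'ate' -> 0
  'to' -> 3
  'and' -> 1
  'to' -> 3
  'ate' -> 0

Encoded: [0, 3, 2, 0, 3, 1, 3, 0]


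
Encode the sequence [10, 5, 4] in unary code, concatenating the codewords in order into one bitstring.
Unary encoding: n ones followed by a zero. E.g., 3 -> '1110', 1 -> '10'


Encode each number as n ones followed by a terminating 0:
  10 -> 11111111110 (11 bits)
  5 -> 111110 (6 bits)
  4 -> 11110 (5 bits)
Total length = 11 + 6 + 5 = 22 bits.

Unary([10, 5, 4]) = 1111111111011111011110 (22 bits)


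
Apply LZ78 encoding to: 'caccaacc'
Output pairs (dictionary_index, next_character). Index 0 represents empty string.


LZ78 encoding steps:
Dictionary: {0: ''}
Step 1: w='' (idx 0), next='c' -> output (0, 'c'), add 'c' as idx 1
Step 2: w='' (idx 0), next='a' -> output (0, 'a'), add 'a' as idx 2
Step 3: w='c' (idx 1), next='c' -> output (1, 'c'), add 'cc' as idx 3
Step 4: w='a' (idx 2), next='a' -> output (2, 'a'), add 'aa' as idx 4
Step 5: w='cc' (idx 3), end of input -> output (3, '')


Encoded: [(0, 'c'), (0, 'a'), (1, 'c'), (2, 'a'), (3, '')]


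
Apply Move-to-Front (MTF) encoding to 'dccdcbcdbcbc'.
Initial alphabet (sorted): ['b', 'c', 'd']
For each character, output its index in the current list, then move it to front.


MTF encoding:
'd': index 2 in ['b', 'c', 'd'] -> ['d', 'b', 'c']
'c': index 2 in ['d', 'b', 'c'] -> ['c', 'd', 'b']
'c': index 0 in ['c', 'd', 'b'] -> ['c', 'd', 'b']
'd': index 1 in ['c', 'd', 'b'] -> ['d', 'c', 'b']
'c': index 1 in ['d', 'c', 'b'] -> ['c', 'd', 'b']
'b': index 2 in ['c', 'd', 'b'] -> ['b', 'c', 'd']
'c': index 1 in ['b', 'c', 'd'] -> ['c', 'b', 'd']
'd': index 2 in ['c', 'b', 'd'] -> ['d', 'c', 'b']
'b': index 2 in ['d', 'c', 'b'] -> ['b', 'd', 'c']
'c': index 2 in ['b', 'd', 'c'] -> ['c', 'b', 'd']
'b': index 1 in ['c', 'b', 'd'] -> ['b', 'c', 'd']
'c': index 1 in ['b', 'c', 'd'] -> ['c', 'b', 'd']


Output: [2, 2, 0, 1, 1, 2, 1, 2, 2, 2, 1, 1]


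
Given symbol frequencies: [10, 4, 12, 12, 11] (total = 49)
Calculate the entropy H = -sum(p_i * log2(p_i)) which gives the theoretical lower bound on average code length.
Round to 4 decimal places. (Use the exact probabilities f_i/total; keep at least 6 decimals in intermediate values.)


Per-symbol terms -p_i * log2(p_i) with p_i = f_i/49:
  p = 10/49 = 0.204082: log2(p) = -2.292782, -p*log2(p) = 0.467915
  p = 4/49 = 0.081633: log2(p) = -3.614710, -p*log2(p) = 0.295078
  p = 12/49 = 0.244898: log2(p) = -2.029747, -p*log2(p) = 0.497081
  p = 12/49 = 0.244898: log2(p) = -2.029747, -p*log2(p) = 0.497081
  p = 11/49 = 0.224490: log2(p) = -2.155278, -p*log2(p) = 0.483838
H = 0.467915 + 0.295078 + 0.497081 + 0.497081 + 0.483838 = 2.240993

H = 2.241 bits/symbol


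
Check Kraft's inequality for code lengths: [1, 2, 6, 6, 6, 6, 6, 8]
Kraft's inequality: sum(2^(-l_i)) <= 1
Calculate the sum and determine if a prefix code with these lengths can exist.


Sum = 2^(-1) + 2^(-2) + 2^(-6) + 2^(-6) + 2^(-6) + 2^(-6) + 2^(-6) + 2^(-8)
    = 0.5 + 0.25 + 0.015625 + 0.015625 + 0.015625 + 0.015625 + 0.015625 + 0.00390625
    = 213/256 = 0.83203125
Since 0.83203125 <= 1, Kraft's inequality IS satisfied.
A prefix code with these lengths CAN exist.

Kraft sum = 0.83203125. Satisfied.


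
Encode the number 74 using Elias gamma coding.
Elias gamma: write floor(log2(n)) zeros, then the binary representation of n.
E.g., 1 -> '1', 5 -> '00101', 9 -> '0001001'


num_bits = floor(log2(74)) + 1 = 7
leading_zeros = num_bits - 1 = 6
binary(74) = 1001010

Elias gamma(74) = '000000' + '1001010' = 0000001001010 (13 bits)


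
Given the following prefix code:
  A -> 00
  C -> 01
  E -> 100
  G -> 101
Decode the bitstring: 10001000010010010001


Decoding step by step:
Bits 100 -> E
Bits 01 -> C
Bits 00 -> A
Bits 00 -> A
Bits 100 -> E
Bits 100 -> E
Bits 100 -> E
Bits 01 -> C


Decoded message: ECAAEEEC


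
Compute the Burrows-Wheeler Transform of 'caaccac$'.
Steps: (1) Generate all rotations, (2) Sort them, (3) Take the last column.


Rotations (sorted):
  0: $caaccac -> last char: c
  1: aaccac$c -> last char: c
  2: ac$caacc -> last char: c
  3: accac$ca -> last char: a
  4: c$caacca -> last char: a
  5: caaccac$ -> last char: $
  6: cac$caac -> last char: c
  7: ccac$caa -> last char: a


BWT = cccaa$ca


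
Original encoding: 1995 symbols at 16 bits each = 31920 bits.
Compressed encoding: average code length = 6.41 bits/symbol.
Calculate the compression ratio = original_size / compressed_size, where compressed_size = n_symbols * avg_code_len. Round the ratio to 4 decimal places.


original_size = n_symbols * orig_bits = 1995 * 16 = 31920 bits
compressed_size = n_symbols * avg_code_len = 1995 * 6.41 = 12787.95 bits
ratio = original_size / compressed_size = 31920 / 12787.95 = 2.4961

Compression ratio = 2.4961


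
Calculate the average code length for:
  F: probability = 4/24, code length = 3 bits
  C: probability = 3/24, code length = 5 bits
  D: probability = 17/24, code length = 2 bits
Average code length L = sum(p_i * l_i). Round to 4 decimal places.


Weighted contributions p_i * l_i:
  F: (4/24) * 3 = 12/24
  C: (3/24) * 5 = 15/24
  D: (17/24) * 2 = 34/24
Sum = (12 + 15 + 34)/24 = 61/24

L = 61/24 = 2.5417 bits/symbol


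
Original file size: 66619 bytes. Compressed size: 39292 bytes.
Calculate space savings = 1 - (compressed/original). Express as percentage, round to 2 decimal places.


ratio = compressed/original = 39292/66619 = 0.589802
savings = 1 - ratio = 1 - 0.589802 = 0.410198
as a percentage: 0.410198 * 100 = 41.02%

Space savings = 1 - 39292/66619 = 41.02%


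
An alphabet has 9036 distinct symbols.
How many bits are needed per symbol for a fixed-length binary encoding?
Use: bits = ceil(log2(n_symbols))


log2(9036) = 13.1415
Bracket: 2^13 = 8192 < 9036 <= 2^14 = 16384
So ceil(log2(9036)) = 14

bits = ceil(log2(9036)) = ceil(13.1415) = 14 bits


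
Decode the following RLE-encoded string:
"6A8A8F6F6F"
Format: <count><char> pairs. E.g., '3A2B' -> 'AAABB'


Expanding each <count><char> pair:
  6A -> 'AAAAAA'
  8A -> 'AAAAAAAA'
  8F -> 'FFFFFFFF'
  6F -> 'FFFFFF'
  6F -> 'FFFFFF'

Decoded = AAAAAAAAAAAAAAFFFFFFFFFFFFFFFFFFFF


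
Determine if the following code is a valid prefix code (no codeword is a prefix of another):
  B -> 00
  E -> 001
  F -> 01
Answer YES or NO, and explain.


Checking each pair (does one codeword prefix another?):
  B='00' vs E='001': prefix -- VIOLATION

NO -- this is NOT a valid prefix code. B (00) is a prefix of E (001).


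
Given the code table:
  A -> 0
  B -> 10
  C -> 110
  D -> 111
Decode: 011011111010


Decoding:
0 -> A
110 -> C
111 -> D
110 -> C
10 -> B


Result: ACDCB


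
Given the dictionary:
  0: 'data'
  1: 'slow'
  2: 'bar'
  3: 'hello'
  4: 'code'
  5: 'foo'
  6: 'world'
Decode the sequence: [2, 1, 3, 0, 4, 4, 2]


Look up each index in the dictionary:
  2 -> 'bar'
  1 -> 'slow'
  3 -> 'hello'
  0 -> 'data'
  4 -> 'code'
  4 -> 'code'
  2 -> 'bar'

Decoded: "bar slow hello data code code bar"


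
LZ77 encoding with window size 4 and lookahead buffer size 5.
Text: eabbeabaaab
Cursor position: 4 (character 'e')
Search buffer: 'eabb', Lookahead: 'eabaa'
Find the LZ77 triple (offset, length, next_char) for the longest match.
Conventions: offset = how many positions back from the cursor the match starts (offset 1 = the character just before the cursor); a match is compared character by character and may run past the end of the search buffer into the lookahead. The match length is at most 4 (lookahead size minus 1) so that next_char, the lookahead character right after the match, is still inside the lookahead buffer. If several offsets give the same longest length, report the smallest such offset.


Try each offset into the search buffer:
  offset=1 (pos 3, char 'b'): match length 0
  offset=2 (pos 2, char 'b'): match length 0
  offset=3 (pos 1, char 'a'): match length 0
  offset=4 (pos 0, char 'e'): match length 3
Longest match has length 3 at offset 4.
next_char = character at position 4 + 3 = 7 -> 'a'

Best match: offset=4, length=3 (matching 'eab' starting at position 0)
LZ77 triple: (4, 3, 'a')


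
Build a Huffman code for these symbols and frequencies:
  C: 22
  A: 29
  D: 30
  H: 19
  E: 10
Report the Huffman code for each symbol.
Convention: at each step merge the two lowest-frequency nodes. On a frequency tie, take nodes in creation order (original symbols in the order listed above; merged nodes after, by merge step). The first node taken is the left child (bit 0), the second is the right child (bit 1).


Huffman tree construction:
Step 1: Merge E(10) + H(19) = 29
Step 2: Merge C(22) + A(29) = 51
Step 3: Merge (E+H)(29) + D(30) = 59
Step 4: Merge (C+A)(51) + ((E+H)+D)(59) = 110
Read each symbol's code off the tree from the root (left child = 0, right child = 1).

Codes:
  C: 00 (length 2)
  A: 01 (length 2)
  D: 11 (length 2)
  H: 101 (length 3)
  E: 100 (length 3)
Average code length: 249/110 = 2.2636 bits/symbol


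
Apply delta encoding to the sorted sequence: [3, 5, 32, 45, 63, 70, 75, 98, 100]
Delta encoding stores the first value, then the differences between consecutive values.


First value: 3
Deltas:
  5 - 3 = 2
  32 - 5 = 27
  45 - 32 = 13
  63 - 45 = 18
  70 - 63 = 7
  75 - 70 = 5
  98 - 75 = 23
  100 - 98 = 2


Delta encoded: [3, 2, 27, 13, 18, 7, 5, 23, 2]


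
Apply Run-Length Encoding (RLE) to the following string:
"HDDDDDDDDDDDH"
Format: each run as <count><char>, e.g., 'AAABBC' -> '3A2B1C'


Scanning runs left to right:
  i=0: run of 'H' x 1 -> '1H'
  i=1: run of 'D' x 11 -> '11D'
  i=12: run of 'H' x 1 -> '1H'

RLE = 1H11D1H


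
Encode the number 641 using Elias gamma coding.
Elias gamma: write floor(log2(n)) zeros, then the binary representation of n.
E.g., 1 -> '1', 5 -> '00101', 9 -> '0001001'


num_bits = floor(log2(641)) + 1 = 10
leading_zeros = num_bits - 1 = 9
binary(641) = 1010000001

Elias gamma(641) = '000000000' + '1010000001' = 0000000001010000001 (19 bits)


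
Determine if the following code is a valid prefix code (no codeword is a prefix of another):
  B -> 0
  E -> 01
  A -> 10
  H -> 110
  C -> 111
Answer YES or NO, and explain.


Checking each pair (does one codeword prefix another?):
  B='0' vs E='01': prefix -- VIOLATION

NO -- this is NOT a valid prefix code. B (0) is a prefix of E (01).


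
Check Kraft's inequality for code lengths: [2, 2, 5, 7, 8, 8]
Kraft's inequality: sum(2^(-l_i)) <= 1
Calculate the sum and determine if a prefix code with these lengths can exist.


Sum = 2^(-2) + 2^(-2) + 2^(-5) + 2^(-7) + 2^(-8) + 2^(-8)
    = 0.25 + 0.25 + 0.03125 + 0.0078125 + 0.00390625 + 0.00390625
    = 140/256 = 0.546875
Since 0.546875 <= 1, Kraft's inequality IS satisfied.
A prefix code with these lengths CAN exist.

Kraft sum = 0.546875. Satisfied.


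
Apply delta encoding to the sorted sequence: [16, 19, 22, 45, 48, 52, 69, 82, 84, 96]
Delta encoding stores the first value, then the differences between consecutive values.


First value: 16
Deltas:
  19 - 16 = 3
  22 - 19 = 3
  45 - 22 = 23
  48 - 45 = 3
  52 - 48 = 4
  69 - 52 = 17
  82 - 69 = 13
  84 - 82 = 2
  96 - 84 = 12


Delta encoded: [16, 3, 3, 23, 3, 4, 17, 13, 2, 12]


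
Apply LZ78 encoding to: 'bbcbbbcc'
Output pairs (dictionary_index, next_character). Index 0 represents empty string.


LZ78 encoding steps:
Dictionary: {0: ''}
Step 1: w='' (idx 0), next='b' -> output (0, 'b'), add 'b' as idx 1
Step 2: w='b' (idx 1), next='c' -> output (1, 'c'), add 'bc' as idx 2
Step 3: w='b' (idx 1), next='b' -> output (1, 'b'), add 'bb' as idx 3
Step 4: w='bc' (idx 2), next='c' -> output (2, 'c'), add 'bcc' as idx 4


Encoded: [(0, 'b'), (1, 'c'), (1, 'b'), (2, 'c')]


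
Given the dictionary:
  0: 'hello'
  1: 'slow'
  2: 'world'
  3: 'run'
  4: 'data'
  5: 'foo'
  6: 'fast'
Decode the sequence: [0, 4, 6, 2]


Look up each index in the dictionary:
  0 -> 'hello'
  4 -> 'data'
  6 -> 'fast'
  2 -> 'world'

Decoded: "hello data fast world"


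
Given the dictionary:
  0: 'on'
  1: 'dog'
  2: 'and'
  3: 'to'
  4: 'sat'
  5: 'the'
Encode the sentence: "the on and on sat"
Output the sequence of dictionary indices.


Look up each word in the dictionary:
  'the' -> 5
  'on' -> 0
  'and' -> 2
  'on' -> 0
  'sat' -> 4

Encoded: [5, 0, 2, 0, 4]


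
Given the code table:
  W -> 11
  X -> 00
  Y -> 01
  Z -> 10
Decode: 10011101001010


Decoding:
10 -> Z
01 -> Y
11 -> W
01 -> Y
00 -> X
10 -> Z
10 -> Z


Result: ZYWYXZZ


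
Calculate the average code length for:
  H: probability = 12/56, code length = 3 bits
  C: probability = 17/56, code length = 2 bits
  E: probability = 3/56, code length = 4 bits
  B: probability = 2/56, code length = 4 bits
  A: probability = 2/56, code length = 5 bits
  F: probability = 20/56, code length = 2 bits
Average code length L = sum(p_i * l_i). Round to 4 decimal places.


Weighted contributions p_i * l_i:
  H: (12/56) * 3 = 36/56
  C: (17/56) * 2 = 34/56
  E: (3/56) * 4 = 12/56
  B: (2/56) * 4 = 8/56
  A: (2/56) * 5 = 10/56
  F: (20/56) * 2 = 40/56
Sum = (36 + 34 + 12 + 8 + 10 + 40)/56 = 140/56

L = 140/56 = 2.5000 bits/symbol


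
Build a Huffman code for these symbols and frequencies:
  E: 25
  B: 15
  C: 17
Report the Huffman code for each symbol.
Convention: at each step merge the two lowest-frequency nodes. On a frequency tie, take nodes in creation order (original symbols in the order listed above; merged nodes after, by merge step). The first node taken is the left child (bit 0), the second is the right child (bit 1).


Huffman tree construction:
Step 1: Merge B(15) + C(17) = 32
Step 2: Merge E(25) + (B+C)(32) = 57
Read each symbol's code off the tree from the root (left child = 0, right child = 1).

Codes:
  E: 0 (length 1)
  B: 10 (length 2)
  C: 11 (length 2)
Average code length: 89/57 = 1.5614 bits/symbol


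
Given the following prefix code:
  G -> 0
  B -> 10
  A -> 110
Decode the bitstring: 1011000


Decoding step by step:
Bits 10 -> B
Bits 110 -> A
Bits 0 -> G
Bits 0 -> G


Decoded message: BAGG


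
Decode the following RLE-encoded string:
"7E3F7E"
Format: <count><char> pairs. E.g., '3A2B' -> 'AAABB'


Expanding each <count><char> pair:
  7E -> 'EEEEEEE'
  3F -> 'FFF'
  7E -> 'EEEEEEE'

Decoded = EEEEEEEFFFEEEEEEE


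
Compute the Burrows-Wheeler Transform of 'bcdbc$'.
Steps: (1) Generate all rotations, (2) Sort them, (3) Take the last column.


Rotations (sorted):
  0: $bcdbc -> last char: c
  1: bc$bcd -> last char: d
  2: bcdbc$ -> last char: $
  3: c$bcdb -> last char: b
  4: cdbc$b -> last char: b
  5: dbc$bc -> last char: c


BWT = cd$bbc


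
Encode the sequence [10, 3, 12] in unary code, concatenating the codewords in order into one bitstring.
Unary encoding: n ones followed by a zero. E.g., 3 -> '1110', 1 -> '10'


Encode each number as n ones followed by a terminating 0:
  10 -> 11111111110 (11 bits)
  3 -> 1110 (4 bits)
  12 -> 1111111111110 (13 bits)
Total length = 11 + 4 + 13 = 28 bits.

Unary([10, 3, 12]) = 1111111111011101111111111110 (28 bits)


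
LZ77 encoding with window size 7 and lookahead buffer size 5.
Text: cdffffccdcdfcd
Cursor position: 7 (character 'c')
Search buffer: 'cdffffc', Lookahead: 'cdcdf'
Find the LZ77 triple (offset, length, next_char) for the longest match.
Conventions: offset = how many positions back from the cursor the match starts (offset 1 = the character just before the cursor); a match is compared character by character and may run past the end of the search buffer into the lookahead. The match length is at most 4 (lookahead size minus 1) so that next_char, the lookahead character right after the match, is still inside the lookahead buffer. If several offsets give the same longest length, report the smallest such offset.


Try each offset into the search buffer:
  offset=1 (pos 6, char 'c'): match length 1
  offset=2 (pos 5, char 'f'): match length 0
  offset=3 (pos 4, char 'f'): match length 0
  offset=4 (pos 3, char 'f'): match length 0
  offset=5 (pos 2, char 'f'): match length 0
  offset=6 (pos 1, char 'd'): match length 0
  offset=7 (pos 0, char 'c'): match length 2
Longest match has length 2 at offset 7.
next_char = character at position 7 + 2 = 9 -> 'c'

Best match: offset=7, length=2 (matching 'cd' starting at position 0)
LZ77 triple: (7, 2, 'c')


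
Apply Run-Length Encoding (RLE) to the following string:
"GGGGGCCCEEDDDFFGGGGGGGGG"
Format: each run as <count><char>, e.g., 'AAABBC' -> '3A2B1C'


Scanning runs left to right:
  i=0: run of 'G' x 5 -> '5G'
  i=5: run of 'C' x 3 -> '3C'
  i=8: run of 'E' x 2 -> '2E'
  i=10: run of 'D' x 3 -> '3D'
  i=13: run of 'F' x 2 -> '2F'
  i=15: run of 'G' x 9 -> '9G'

RLE = 5G3C2E3D2F9G


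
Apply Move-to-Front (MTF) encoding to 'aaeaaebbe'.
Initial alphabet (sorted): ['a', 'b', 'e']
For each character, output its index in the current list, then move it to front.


MTF encoding:
'a': index 0 in ['a', 'b', 'e'] -> ['a', 'b', 'e']
'a': index 0 in ['a', 'b', 'e'] -> ['a', 'b', 'e']
'e': index 2 in ['a', 'b', 'e'] -> ['e', 'a', 'b']
'a': index 1 in ['e', 'a', 'b'] -> ['a', 'e', 'b']
'a': index 0 in ['a', 'e', 'b'] -> ['a', 'e', 'b']
'e': index 1 in ['a', 'e', 'b'] -> ['e', 'a', 'b']
'b': index 2 in ['e', 'a', 'b'] -> ['b', 'e', 'a']
'b': index 0 in ['b', 'e', 'a'] -> ['b', 'e', 'a']
'e': index 1 in ['b', 'e', 'a'] -> ['e', 'b', 'a']


Output: [0, 0, 2, 1, 0, 1, 2, 0, 1]


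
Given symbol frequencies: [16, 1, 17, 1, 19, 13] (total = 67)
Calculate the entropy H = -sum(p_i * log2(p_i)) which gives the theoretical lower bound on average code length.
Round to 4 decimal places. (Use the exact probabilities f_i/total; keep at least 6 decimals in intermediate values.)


Per-symbol terms -p_i * log2(p_i) with p_i = f_i/67:
  p = 16/67 = 0.238806: log2(p) = -2.066089, -p*log2(p) = 0.493394
  p = 1/67 = 0.014925: log2(p) = -6.066089, -p*log2(p) = 0.090539
  p = 17/67 = 0.253731: log2(p) = -1.978626, -p*log2(p) = 0.502040
  p = 1/67 = 0.014925: log2(p) = -6.066089, -p*log2(p) = 0.090539
  p = 19/67 = 0.283582: log2(p) = -1.818162, -p*log2(p) = 0.515598
  p = 13/67 = 0.194030: log2(p) = -2.365649, -p*log2(p) = 0.459007
H = 0.493394 + 0.090539 + 0.502040 + 0.090539 + 0.515598 + 0.459007 = 2.151117

H = 2.1511 bits/symbol


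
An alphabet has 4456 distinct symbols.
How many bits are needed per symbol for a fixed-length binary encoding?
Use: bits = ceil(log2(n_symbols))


log2(4456) = 12.1215
Bracket: 2^12 = 4096 < 4456 <= 2^13 = 8192
So ceil(log2(4456)) = 13

bits = ceil(log2(4456)) = ceil(12.1215) = 13 bits


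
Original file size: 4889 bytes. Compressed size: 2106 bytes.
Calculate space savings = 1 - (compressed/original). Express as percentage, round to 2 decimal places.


ratio = compressed/original = 2106/4889 = 0.430763
savings = 1 - ratio = 1 - 0.430763 = 0.569237
as a percentage: 0.569237 * 100 = 56.92%

Space savings = 1 - 2106/4889 = 56.92%


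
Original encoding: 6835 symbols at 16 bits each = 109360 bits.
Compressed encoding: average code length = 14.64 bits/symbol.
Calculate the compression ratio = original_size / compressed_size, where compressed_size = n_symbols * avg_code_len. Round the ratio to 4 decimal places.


original_size = n_symbols * orig_bits = 6835 * 16 = 109360 bits
compressed_size = n_symbols * avg_code_len = 6835 * 14.64 = 100064.4 bits
ratio = original_size / compressed_size = 109360 / 100064.4 = 1.0929

Compression ratio = 1.0929


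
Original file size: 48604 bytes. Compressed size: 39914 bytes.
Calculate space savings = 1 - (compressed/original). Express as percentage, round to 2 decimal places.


ratio = compressed/original = 39914/48604 = 0.821208
savings = 1 - ratio = 1 - 0.821208 = 0.178792
as a percentage: 0.178792 * 100 = 17.88%

Space savings = 1 - 39914/48604 = 17.88%


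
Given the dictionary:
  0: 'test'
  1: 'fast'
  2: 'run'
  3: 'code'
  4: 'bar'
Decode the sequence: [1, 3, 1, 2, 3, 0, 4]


Look up each index in the dictionary:
  1 -> 'fast'
  3 -> 'code'
  1 -> 'fast'
  2 -> 'run'
  3 -> 'code'
  0 -> 'test'
  4 -> 'bar'

Decoded: "fast code fast run code test bar"


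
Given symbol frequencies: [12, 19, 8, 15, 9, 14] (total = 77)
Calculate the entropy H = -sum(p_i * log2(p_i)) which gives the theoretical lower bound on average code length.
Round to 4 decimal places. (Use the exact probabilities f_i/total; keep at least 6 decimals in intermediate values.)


Per-symbol terms -p_i * log2(p_i) with p_i = f_i/77:
  p = 12/77 = 0.155844: log2(p) = -2.681824, -p*log2(p) = 0.417947
  p = 19/77 = 0.246753: log2(p) = -2.018859, -p*log2(p) = 0.498160
  p = 8/77 = 0.103896: log2(p) = -3.266787, -p*log2(p) = 0.339406
  p = 15/77 = 0.194805: log2(p) = -2.359896, -p*log2(p) = 0.459720
  p = 9/77 = 0.116883: log2(p) = -3.096862, -p*log2(p) = 0.361971
  p = 14/77 = 0.181818: log2(p) = -2.459432, -p*log2(p) = 0.447169
H = 0.417947 + 0.498160 + 0.339406 + 0.459720 + 0.361971 + 0.447169 = 2.524373

H = 2.5244 bits/symbol


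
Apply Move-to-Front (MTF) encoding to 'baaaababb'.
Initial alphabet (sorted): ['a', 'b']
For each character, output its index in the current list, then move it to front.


MTF encoding:
'b': index 1 in ['a', 'b'] -> ['b', 'a']
'a': index 1 in ['b', 'a'] -> ['a', 'b']
'a': index 0 in ['a', 'b'] -> ['a', 'b']
'a': index 0 in ['a', 'b'] -> ['a', 'b']
'a': index 0 in ['a', 'b'] -> ['a', 'b']
'b': index 1 in ['a', 'b'] -> ['b', 'a']
'a': index 1 in ['b', 'a'] -> ['a', 'b']
'b': index 1 in ['a', 'b'] -> ['b', 'a']
'b': index 0 in ['b', 'a'] -> ['b', 'a']


Output: [1, 1, 0, 0, 0, 1, 1, 1, 0]


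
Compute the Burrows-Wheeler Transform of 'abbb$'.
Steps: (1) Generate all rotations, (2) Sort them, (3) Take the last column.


Rotations (sorted):
  0: $abbb -> last char: b
  1: abbb$ -> last char: $
  2: b$abb -> last char: b
  3: bb$ab -> last char: b
  4: bbb$a -> last char: a


BWT = b$bba


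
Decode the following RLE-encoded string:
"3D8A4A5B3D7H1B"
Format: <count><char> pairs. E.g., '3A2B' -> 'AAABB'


Expanding each <count><char> pair:
  3D -> 'DDD'
  8A -> 'AAAAAAAA'
  4A -> 'AAAA'
  5B -> 'BBBBB'
  3D -> 'DDD'
  7H -> 'HHHHHHH'
  1B -> 'B'

Decoded = DDDAAAAAAAAAAAABBBBBDDDHHHHHHHB


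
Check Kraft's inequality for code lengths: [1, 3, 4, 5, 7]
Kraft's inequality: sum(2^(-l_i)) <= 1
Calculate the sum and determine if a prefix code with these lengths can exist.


Sum = 2^(-1) + 2^(-3) + 2^(-4) + 2^(-5) + 2^(-7)
    = 0.5 + 0.125 + 0.0625 + 0.03125 + 0.0078125
    = 93/128 = 0.7265625
Since 0.7265625 <= 1, Kraft's inequality IS satisfied.
A prefix code with these lengths CAN exist.

Kraft sum = 0.7265625. Satisfied.


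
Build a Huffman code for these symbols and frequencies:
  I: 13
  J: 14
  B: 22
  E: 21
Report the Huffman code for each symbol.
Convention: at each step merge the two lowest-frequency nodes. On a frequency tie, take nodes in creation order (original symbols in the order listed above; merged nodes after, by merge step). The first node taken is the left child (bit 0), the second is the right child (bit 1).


Huffman tree construction:
Step 1: Merge I(13) + J(14) = 27
Step 2: Merge E(21) + B(22) = 43
Step 3: Merge (I+J)(27) + (E+B)(43) = 70
Read each symbol's code off the tree from the root (left child = 0, right child = 1).

Codes:
  I: 00 (length 2)
  J: 01 (length 2)
  B: 11 (length 2)
  E: 10 (length 2)
Average code length: 140/70 = 2.0000 bits/symbol


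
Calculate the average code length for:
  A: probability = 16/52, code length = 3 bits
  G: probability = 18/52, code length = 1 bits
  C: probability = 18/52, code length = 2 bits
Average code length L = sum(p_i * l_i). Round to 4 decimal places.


Weighted contributions p_i * l_i:
  A: (16/52) * 3 = 48/52
  G: (18/52) * 1 = 18/52
  C: (18/52) * 2 = 36/52
Sum = (48 + 18 + 36)/52 = 102/52

L = 102/52 = 1.9615 bits/symbol


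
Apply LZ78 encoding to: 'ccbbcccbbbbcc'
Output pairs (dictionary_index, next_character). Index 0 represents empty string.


LZ78 encoding steps:
Dictionary: {0: ''}
Step 1: w='' (idx 0), next='c' -> output (0, 'c'), add 'c' as idx 1
Step 2: w='c' (idx 1), next='b' -> output (1, 'b'), add 'cb' as idx 2
Step 3: w='' (idx 0), next='b' -> output (0, 'b'), add 'b' as idx 3
Step 4: w='c' (idx 1), next='c' -> output (1, 'c'), add 'cc' as idx 4
Step 5: w='cb' (idx 2), next='b' -> output (2, 'b'), add 'cbb' as idx 5
Step 6: w='b' (idx 3), next='b' -> output (3, 'b'), add 'bb' as idx 6
Step 7: w='cc' (idx 4), end of input -> output (4, '')


Encoded: [(0, 'c'), (1, 'b'), (0, 'b'), (1, 'c'), (2, 'b'), (3, 'b'), (4, '')]


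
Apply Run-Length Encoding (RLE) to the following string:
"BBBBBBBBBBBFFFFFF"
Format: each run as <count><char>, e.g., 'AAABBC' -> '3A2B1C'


Scanning runs left to right:
  i=0: run of 'B' x 11 -> '11B'
  i=11: run of 'F' x 6 -> '6F'

RLE = 11B6F


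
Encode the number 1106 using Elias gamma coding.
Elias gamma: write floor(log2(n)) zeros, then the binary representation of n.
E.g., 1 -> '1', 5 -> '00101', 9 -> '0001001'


num_bits = floor(log2(1106)) + 1 = 11
leading_zeros = num_bits - 1 = 10
binary(1106) = 10001010010

Elias gamma(1106) = '0000000000' + '10001010010' = 000000000010001010010 (21 bits)


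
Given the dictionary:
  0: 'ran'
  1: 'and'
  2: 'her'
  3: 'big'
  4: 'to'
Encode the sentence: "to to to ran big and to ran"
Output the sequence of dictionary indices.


Look up each word in the dictionary:
  'to' -> 4
  'to' -> 4
  'to' -> 4
  'ran' -> 0
  'big' -> 3
  'and' -> 1
  'to' -> 4
  'ran' -> 0

Encoded: [4, 4, 4, 0, 3, 1, 4, 0]


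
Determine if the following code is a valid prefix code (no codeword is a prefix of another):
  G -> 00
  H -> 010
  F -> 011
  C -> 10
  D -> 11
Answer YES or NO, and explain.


Checking each pair (does one codeword prefix another?):
  G='00' vs H='010': no prefix
  G='00' vs F='011': no prefix
  G='00' vs C='10': no prefix
  G='00' vs D='11': no prefix
  H='010' vs G='00': no prefix
  H='010' vs F='011': no prefix
  H='010' vs C='10': no prefix
  H='010' vs D='11': no prefix
  F='011' vs G='00': no prefix
  F='011' vs H='010': no prefix
  F='011' vs C='10': no prefix
  F='011' vs D='11': no prefix
  C='10' vs G='00': no prefix
  C='10' vs H='010': no prefix
  C='10' vs F='011': no prefix
  C='10' vs D='11': no prefix
  D='11' vs G='00': no prefix
  D='11' vs H='010': no prefix
  D='11' vs F='011': no prefix
  D='11' vs C='10': no prefix
No violation found over all pairs.

YES -- this is a valid prefix code. No codeword is a prefix of any other codeword.


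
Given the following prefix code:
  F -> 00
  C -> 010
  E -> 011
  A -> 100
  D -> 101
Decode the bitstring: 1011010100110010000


Decoding step by step:
Bits 101 -> D
Bits 101 -> D
Bits 010 -> C
Bits 011 -> E
Bits 00 -> F
Bits 100 -> A
Bits 00 -> F


Decoded message: DDCEFAF


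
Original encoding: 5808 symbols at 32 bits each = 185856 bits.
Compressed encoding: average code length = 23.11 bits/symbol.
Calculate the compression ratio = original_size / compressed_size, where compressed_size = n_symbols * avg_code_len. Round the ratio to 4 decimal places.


original_size = n_symbols * orig_bits = 5808 * 32 = 185856 bits
compressed_size = n_symbols * avg_code_len = 5808 * 23.11 = 134222.88 bits
ratio = original_size / compressed_size = 185856 / 134222.88 = 1.3847

Compression ratio = 1.3847


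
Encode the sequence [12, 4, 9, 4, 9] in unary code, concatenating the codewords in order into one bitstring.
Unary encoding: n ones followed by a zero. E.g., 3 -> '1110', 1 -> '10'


Encode each number as n ones followed by a terminating 0:
  12 -> 1111111111110 (13 bits)
  4 -> 11110 (5 bits)
  9 -> 1111111110 (10 bits)
  4 -> 11110 (5 bits)
  9 -> 1111111110 (10 bits)
Total length = 13 + 5 + 10 + 5 + 10 = 43 bits.

Unary([12, 4, 9, 4, 9]) = 1111111111110111101111111110111101111111110 (43 bits)


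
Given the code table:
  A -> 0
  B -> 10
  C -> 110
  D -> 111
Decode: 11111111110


Decoding:
111 -> D
111 -> D
111 -> D
10 -> B


Result: DDDB


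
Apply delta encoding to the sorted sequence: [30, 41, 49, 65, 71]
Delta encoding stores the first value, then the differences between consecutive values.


First value: 30
Deltas:
  41 - 30 = 11
  49 - 41 = 8
  65 - 49 = 16
  71 - 65 = 6


Delta encoded: [30, 11, 8, 16, 6]


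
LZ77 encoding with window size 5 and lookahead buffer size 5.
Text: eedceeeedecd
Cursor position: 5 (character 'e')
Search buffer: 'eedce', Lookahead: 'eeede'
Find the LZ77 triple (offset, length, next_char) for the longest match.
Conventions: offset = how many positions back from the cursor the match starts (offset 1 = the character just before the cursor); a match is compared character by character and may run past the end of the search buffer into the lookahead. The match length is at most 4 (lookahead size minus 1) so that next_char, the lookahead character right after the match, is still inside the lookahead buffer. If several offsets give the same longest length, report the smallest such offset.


Try each offset into the search buffer:
  offset=1 (pos 4, char 'e'): match length 3
  offset=2 (pos 3, char 'c'): match length 0
  offset=3 (pos 2, char 'd'): match length 0
  offset=4 (pos 1, char 'e'): match length 1
  offset=5 (pos 0, char 'e'): match length 2
Longest match has length 3 at offset 1.
next_char = character at position 5 + 3 = 8 -> 'd'

Best match: offset=1, length=3 (matching 'eee' starting at position 4)
LZ77 triple: (1, 3, 'd')


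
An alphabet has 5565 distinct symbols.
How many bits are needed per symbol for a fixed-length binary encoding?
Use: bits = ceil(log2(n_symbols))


log2(5565) = 12.4422
Bracket: 2^12 = 4096 < 5565 <= 2^13 = 8192
So ceil(log2(5565)) = 13

bits = ceil(log2(5565)) = ceil(12.4422) = 13 bits


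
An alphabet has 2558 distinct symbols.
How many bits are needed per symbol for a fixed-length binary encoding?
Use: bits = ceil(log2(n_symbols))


log2(2558) = 11.3208
Bracket: 2^11 = 2048 < 2558 <= 2^12 = 4096
So ceil(log2(2558)) = 12

bits = ceil(log2(2558)) = ceil(11.3208) = 12 bits


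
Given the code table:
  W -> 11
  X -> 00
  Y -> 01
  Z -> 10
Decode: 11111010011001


Decoding:
11 -> W
11 -> W
10 -> Z
10 -> Z
01 -> Y
10 -> Z
01 -> Y


Result: WWZZYZY


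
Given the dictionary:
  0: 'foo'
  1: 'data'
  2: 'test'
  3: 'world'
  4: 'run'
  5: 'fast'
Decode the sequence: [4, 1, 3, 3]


Look up each index in the dictionary:
  4 -> 'run'
  1 -> 'data'
  3 -> 'world'
  3 -> 'world'

Decoded: "run data world world"


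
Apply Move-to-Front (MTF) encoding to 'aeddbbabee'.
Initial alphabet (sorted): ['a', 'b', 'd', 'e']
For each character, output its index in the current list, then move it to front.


MTF encoding:
'a': index 0 in ['a', 'b', 'd', 'e'] -> ['a', 'b', 'd', 'e']
'e': index 3 in ['a', 'b', 'd', 'e'] -> ['e', 'a', 'b', 'd']
'd': index 3 in ['e', 'a', 'b', 'd'] -> ['d', 'e', 'a', 'b']
'd': index 0 in ['d', 'e', 'a', 'b'] -> ['d', 'e', 'a', 'b']
'b': index 3 in ['d', 'e', 'a', 'b'] -> ['b', 'd', 'e', 'a']
'b': index 0 in ['b', 'd', 'e', 'a'] -> ['b', 'd', 'e', 'a']
'a': index 3 in ['b', 'd', 'e', 'a'] -> ['a', 'b', 'd', 'e']
'b': index 1 in ['a', 'b', 'd', 'e'] -> ['b', 'a', 'd', 'e']
'e': index 3 in ['b', 'a', 'd', 'e'] -> ['e', 'b', 'a', 'd']
'e': index 0 in ['e', 'b', 'a', 'd'] -> ['e', 'b', 'a', 'd']


Output: [0, 3, 3, 0, 3, 0, 3, 1, 3, 0]


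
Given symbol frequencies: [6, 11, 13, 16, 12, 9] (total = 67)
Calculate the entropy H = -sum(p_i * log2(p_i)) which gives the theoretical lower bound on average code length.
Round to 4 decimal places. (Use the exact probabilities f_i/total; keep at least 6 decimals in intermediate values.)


Per-symbol terms -p_i * log2(p_i) with p_i = f_i/67:
  p = 6/67 = 0.089552: log2(p) = -3.481127, -p*log2(p) = 0.311743
  p = 11/67 = 0.164179: log2(p) = -2.606658, -p*log2(p) = 0.427959
  p = 13/67 = 0.194030: log2(p) = -2.365649, -p*log2(p) = 0.459007
  p = 16/67 = 0.238806: log2(p) = -2.066089, -p*log2(p) = 0.493394
  p = 12/67 = 0.179104: log2(p) = -2.481127, -p*log2(p) = 0.444381
  p = 9/67 = 0.134328: log2(p) = -2.896164, -p*log2(p) = 0.389037
H = 0.311743 + 0.427959 + 0.459007 + 0.493394 + 0.444381 + 0.389037 = 2.525521

H = 2.5255 bits/symbol


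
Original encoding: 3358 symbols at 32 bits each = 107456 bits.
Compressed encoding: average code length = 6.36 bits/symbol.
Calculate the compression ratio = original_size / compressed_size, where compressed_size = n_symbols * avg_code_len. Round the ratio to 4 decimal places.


original_size = n_symbols * orig_bits = 3358 * 32 = 107456 bits
compressed_size = n_symbols * avg_code_len = 3358 * 6.36 = 21356.88 bits
ratio = original_size / compressed_size = 107456 / 21356.88 = 5.0314

Compression ratio = 5.0314


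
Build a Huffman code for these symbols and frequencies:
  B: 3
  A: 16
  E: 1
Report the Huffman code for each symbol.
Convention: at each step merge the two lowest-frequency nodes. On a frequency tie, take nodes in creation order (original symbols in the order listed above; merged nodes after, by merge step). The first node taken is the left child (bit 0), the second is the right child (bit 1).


Huffman tree construction:
Step 1: Merge E(1) + B(3) = 4
Step 2: Merge (E+B)(4) + A(16) = 20
Read each symbol's code off the tree from the root (left child = 0, right child = 1).

Codes:
  B: 01 (length 2)
  A: 1 (length 1)
  E: 00 (length 2)
Average code length: 24/20 = 1.2000 bits/symbol


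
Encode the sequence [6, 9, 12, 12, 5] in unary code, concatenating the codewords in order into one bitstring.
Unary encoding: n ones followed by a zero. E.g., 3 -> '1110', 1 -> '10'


Encode each number as n ones followed by a terminating 0:
  6 -> 1111110 (7 bits)
  9 -> 1111111110 (10 bits)
  12 -> 1111111111110 (13 bits)
  12 -> 1111111111110 (13 bits)
  5 -> 111110 (6 bits)
Total length = 7 + 10 + 13 + 13 + 6 = 49 bits.

Unary([6, 9, 12, 12, 5]) = 1111110111111111011111111111101111111111110111110 (49 bits)


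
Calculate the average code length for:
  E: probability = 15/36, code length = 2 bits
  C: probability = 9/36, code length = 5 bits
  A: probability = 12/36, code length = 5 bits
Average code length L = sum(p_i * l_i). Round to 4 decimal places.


Weighted contributions p_i * l_i:
  E: (15/36) * 2 = 30/36
  C: (9/36) * 5 = 45/36
  A: (12/36) * 5 = 60/36
Sum = (30 + 45 + 60)/36 = 135/36

L = 135/36 = 3.7500 bits/symbol
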